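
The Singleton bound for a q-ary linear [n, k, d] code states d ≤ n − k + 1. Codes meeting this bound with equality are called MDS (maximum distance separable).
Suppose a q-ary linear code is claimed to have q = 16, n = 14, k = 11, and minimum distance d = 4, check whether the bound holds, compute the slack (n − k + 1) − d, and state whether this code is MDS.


Singleton RHS = n − k + 1 = 4, slack = 0, bound satisfied, MDS.

Singleton bound: d ≤ n − k + 1.
Here n = 14, k = 11, so n − k + 1 = 4.
Given d = 4, check d ≤ 4: YES.
Slack = (n − k + 1) − d = 0.
The code is MDS (slack = 0).
Description: the claimed parameters are [14, 11, 4]_16; such a code would be MDS (meets Singleton bound).


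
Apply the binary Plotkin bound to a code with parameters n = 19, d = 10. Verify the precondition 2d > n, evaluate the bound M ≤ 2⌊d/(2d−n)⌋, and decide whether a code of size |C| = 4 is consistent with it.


Plotkin bound M ≤ 20; given |C| = 4 ≤ bound (satisfied).

Check applicability: 2d = 20, n = 19.
2d − n = 1 > 0, so Plotkin applies.
Compute d/(2d−n) = 10/1 ≈ 10.0000.
⌊d/(2d−n)⌋ = 10.
Plotkin bound: M ≤ 2·10 = 20.
Given |C| = 4, check: satisfied.
This |C| is below the Plotkin bound.


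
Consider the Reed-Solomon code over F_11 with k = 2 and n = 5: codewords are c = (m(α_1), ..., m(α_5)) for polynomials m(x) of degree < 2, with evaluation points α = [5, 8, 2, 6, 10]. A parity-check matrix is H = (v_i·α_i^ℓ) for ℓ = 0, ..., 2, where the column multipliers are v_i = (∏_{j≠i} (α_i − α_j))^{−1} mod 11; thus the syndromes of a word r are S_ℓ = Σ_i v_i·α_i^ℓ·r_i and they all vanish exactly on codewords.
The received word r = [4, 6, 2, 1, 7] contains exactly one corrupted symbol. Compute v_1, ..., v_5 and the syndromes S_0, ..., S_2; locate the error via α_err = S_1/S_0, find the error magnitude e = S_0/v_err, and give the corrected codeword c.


S = (7, 4, 7), error at position 5, error magnitude e = 7, c = [4, 6, 2, 1, 0].

Step 1: column multipliers v_i = (∏_{j≠i}(α_i − α_j))^{−1} mod 11.
  i = 1 (α = 5): (5−8)(5−2)(5−6)(5−10) = (−3)·3·(−1)·(−5) = −45 ≡ 10, so v_1 = 10^{−1} = 10 (mod 11).
  i = 2 (α = 8): (8−5)(8−2)(8−6)(8−10) = 3·6·2·(−2) = −72 ≡ 5, so v_2 = 5^{−1} = 9 (mod 11).
  i = 3 (α = 2): (2−5)(2−8)(2−6)(2−10) = (−3)·(−6)·(−4)·(−8) = 576 ≡ 4, so v_3 = 4^{−1} = 3 (mod 11).
  i = 4 (α = 6): (6−5)(6−8)(6−2)(6−10) = 1·(−2)·4·(−4) = 32 ≡ 10, so v_4 = 10^{−1} = 10 (mod 11).
  i = 5 (α = 10): (10−5)(10−8)(10−2)(10−6) = 5·2·8·4 = 320 ≡ 1, so v_5 = 1^{−1} = 1 (mod 11).
  v = [10, 9, 3, 10, 1].
Step 2: syndromes of r = [4, 6, 2, 1, 7] (all sums mod 11).
  S_0 = Σ v_i r_i = 10·4 + 9·6 + 3·2 + 10·1 + 1·7 = 117 ≡ 7.
  S_1 = Σ v_i α_i r_i = 10·5·4 + 9·8·6 + 3·2·2 + 10·6·1 + 1·10·7 = 774 ≡ 4.
  α_i^2 mod 11 = [3, 9, 4, 3, 1].
  S_2 = Σ v_i α_i^2 r_i = 10·3·4 + 9·9·6 + 3·4·2 + 10·3·1 + 1·1·7 = 667 ≡ 7.
  S = (7, 4, 7) ≠ 0, so r is not a codeword (an error is present).
Step 3: locate the error. For a single error e at position i, S_ℓ = v_i·e·α_i^ℓ, so α_err = S_1/S_0.
  S_0^{−1} = 7^{−1} = 8 (mod 11), so α_err = 4·8 = 32 ≡ 10 = α_5. Error position i = 5.
  Consistency check: S_2/S_1 = 7·3 = 21 ≡ 10 = α_err ✓ (single-error assumption holds).
Step 4: error magnitude e = S_0/v_5 = S_0·∏_{j≠5}(α_5 − α_j) = 7·1 = 7 ≡ 7 (mod 11).
Step 5: correct position 5: c_5 = r_5 − e = 7 − 7 ≡ 0 (mod 11). Hence c = [4, 6, 2, 1, 0].
  Check: interpolating c through the α_i gives m(x) = 8 + 8·x (degree < 2) with m(α_i) = c_i for every i, so c is indeed a codeword.


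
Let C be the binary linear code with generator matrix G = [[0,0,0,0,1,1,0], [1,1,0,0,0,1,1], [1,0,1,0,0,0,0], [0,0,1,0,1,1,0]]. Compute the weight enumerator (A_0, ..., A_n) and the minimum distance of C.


Weight distribution: A_0 = 1, A_1 = 2, A_2 = 2, A_3 = 4, A_4 = 5, A_5 = 2. Minimum distance d = 1.

Enumerate all 2^4 = 16 messages m ∈ F_2^4.
For each, compute codeword c = mG in F_2^7, then tally its weight.
  m = 0000 → c = 0000000, weight = 0.
  m = 1000 → c = 0000110, weight = 2.
  m = 0100 → c = 1100011, weight = 4.
  m = 1100 → c = 1100101, weight = 4.
  m = 0010 → c = 1010000, weight = 2.
  m = 1010 → c = 1010110, weight = 4.
  m = 0110 → c = 0110011, weight = 4.
  m = 1110 → c = 0110101, weight = 4.
  m = 0001 → c = 0010110, weight = 3.
  m = 1001 → c = 0010000, weight = 1.
  m = 0101 → c = 1110101, weight = 5.
  m = 1101 → c = 1110011, weight = 5.
  m = 0011 → c = 1000110, weight = 3.
  m = 1011 → c = 1000000, weight = 1.
  m = 0111 → c = 0100101, weight = 3.
  m = 1111 → c = 0100011, weight = 3.
Tally weights:
  weight 0: 1 codewords.
  weight 1: 2 codewords.
  weight 2: 2 codewords.
  weight 3: 4 codewords.
  weight 4: 5 codewords.
  weight 5: 2 codewords.
Minimum distance d = smallest w > 0 with A_w > 0 = 1.
Sanity: Σ A_w = 16 = 2^4 = 16 ✓.


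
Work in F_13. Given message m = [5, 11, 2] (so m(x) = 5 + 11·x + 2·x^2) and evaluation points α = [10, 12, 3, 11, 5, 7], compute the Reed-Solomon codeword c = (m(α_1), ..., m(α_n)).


c = [3, 9, 4, 4, 6, 11]

Message polynomial: m(x) = 5 + 11·x + 2·x^2 (mod 13).
For each evaluation point α_i, compute m(α_i) mod 13:
  α_1 = 10: Horner steps 2 → 5 → 3, so m(10) = 3.
  α_2 = 12: Horner steps 2 → 9 → 9, so m(12) = 9.
  α_3 = 3: Horner steps 2 → 4 → 4, so m(3) = 4.
  α_4 = 11: Horner steps 2 → 7 → 4, so m(11) = 4.
  α_5 = 5: Horner steps 2 → 8 → 6, so m(5) = 6.
  α_6 = 7: Horner steps 2 → 12 → 11, so m(7) = 11.
Codeword c = [3, 9, 4, 4, 6, 11] ∈ F_13^6.


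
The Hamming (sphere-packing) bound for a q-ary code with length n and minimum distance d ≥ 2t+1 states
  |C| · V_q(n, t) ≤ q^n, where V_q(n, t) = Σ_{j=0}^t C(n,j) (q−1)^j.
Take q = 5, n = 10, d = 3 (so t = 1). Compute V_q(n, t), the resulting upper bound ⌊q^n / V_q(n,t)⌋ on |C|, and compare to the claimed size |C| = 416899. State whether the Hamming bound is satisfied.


V_q(n, t) = 41, q^n = 9765625, Hamming bound = 238185, |C| = 416899 > bound (violated).

Step 1: Compute V_q(n, t) = Σ_{j=0}^1 C(n, j) (q−1)^j.
  j = 0: C(10,0)·(4)^0 = 1·1 = 1.
  j = 1: C(10,1)·(4)^1 = 10·4 = 40.
  V_q(n, t) = 1 + 40 = 41.
Step 2: q^n = 5^10 = 9765625.
Step 3: Hamming bound ⌊q^n / V_q(n,t)⌋ = ⌊9765625/41⌋ = 238185.
Step 4: Compare |C| = 416899 to 238185: violated.
The claimed |C| lies above the Hamming bound, so no 5-ary code of length 10 with d ≥ 3 can have 416899 codewords.


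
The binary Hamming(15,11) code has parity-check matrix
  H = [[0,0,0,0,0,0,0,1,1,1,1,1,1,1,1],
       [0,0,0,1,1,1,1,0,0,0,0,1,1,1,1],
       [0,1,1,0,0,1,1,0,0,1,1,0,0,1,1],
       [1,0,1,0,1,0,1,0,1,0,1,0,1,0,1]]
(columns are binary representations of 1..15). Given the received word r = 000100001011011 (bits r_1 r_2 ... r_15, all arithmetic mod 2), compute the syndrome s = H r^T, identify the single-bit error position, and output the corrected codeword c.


s = (1, 0, 1, 1)^T, error position = 11, corrected codeword c = 000100001001011

Compute s = H r^T mod 2 one row at a time:
  s_1 = 0 + 1 + 0 + 1 + 1 + 0 + 1 + 1 = 5 ≡ 1 (mod 2).
  s_2 = 1 + 0 + 0 + 0 + 1 + 0 + 1 + 1 = 4 ≡ 0 (mod 2).
  s_3 = 0 + 0 + 0 + 0 + 0 + 1 + 1 + 1 = 3 ≡ 1 (mod 2).
  s_4 = 0 + 0 + 0 + 0 + 1 + 1 + 0 + 1 = 3 ≡ 1 (mod 2).
s = (1, 0, 1, 1)^T — this equals column 11 of H (binary 1011), so error is at position 11.
Correct: flip bit 11 of r = 000100001011011 to get c = 000100001001011.


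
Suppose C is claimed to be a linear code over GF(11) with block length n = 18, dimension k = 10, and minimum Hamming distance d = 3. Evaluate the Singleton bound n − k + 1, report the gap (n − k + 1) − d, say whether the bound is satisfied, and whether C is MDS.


Singleton RHS = n − k + 1 = 9, slack = 6, bound satisfied, not MDS.

Singleton bound: d ≤ n − k + 1.
Here n = 18, k = 10, so n − k + 1 = 9.
Given d = 3, check d ≤ 9: YES.
Slack = (n − k + 1) − d = 6.
The code is NOT MDS (slack = 6 > 0).
Description: the claimed parameters are [18, 10, 3]_11; such a code would be non-MDS.


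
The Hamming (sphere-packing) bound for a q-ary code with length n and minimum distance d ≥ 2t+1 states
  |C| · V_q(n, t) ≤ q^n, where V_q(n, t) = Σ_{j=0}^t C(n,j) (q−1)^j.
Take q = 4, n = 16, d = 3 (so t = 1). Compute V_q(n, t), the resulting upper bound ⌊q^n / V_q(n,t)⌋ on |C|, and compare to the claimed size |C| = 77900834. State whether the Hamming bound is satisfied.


V_q(n, t) = 49, q^n = 4294967296, Hamming bound = 87652393, |C| = 77900834 ≤ bound (satisfied).

Step 1: Compute V_q(n, t) = Σ_{j=0}^1 C(n, j) (q−1)^j.
  j = 0: C(16,0)·(3)^0 = 1·1 = 1.
  j = 1: C(16,1)·(3)^1 = 16·3 = 48.
  V_q(n, t) = 1 + 48 = 49.
Step 2: q^n = 4^16 = 4294967296.
Step 3: Hamming bound ⌊q^n / V_q(n,t)⌋ = ⌊4294967296/49⌋ = 87652393.
Step 4: Compare |C| = 77900834 to 87652393: satisfied.
The claimed |C| lies below the Hamming bound.


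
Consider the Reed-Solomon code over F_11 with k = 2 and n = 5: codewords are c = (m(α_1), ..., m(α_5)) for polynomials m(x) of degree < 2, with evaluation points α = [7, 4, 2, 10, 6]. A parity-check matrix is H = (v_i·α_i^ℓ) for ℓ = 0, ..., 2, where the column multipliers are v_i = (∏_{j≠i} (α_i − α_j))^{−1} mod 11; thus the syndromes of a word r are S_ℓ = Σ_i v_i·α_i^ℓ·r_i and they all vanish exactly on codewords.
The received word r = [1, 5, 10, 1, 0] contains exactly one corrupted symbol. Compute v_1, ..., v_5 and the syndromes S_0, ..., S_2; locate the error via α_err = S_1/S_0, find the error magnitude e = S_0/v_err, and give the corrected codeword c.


S = (2, 3, 10), error at position 1, error magnitude e = 9, c = [3, 5, 10, 1, 0].

Step 1: column multipliers v_i = (∏_{j≠i}(α_i − α_j))^{−1} mod 11.
  i = 1 (α = 7): (7−4)(7−2)(7−10)(7−6) = 3·5·(−3)·1 = −45 ≡ 10, so v_1 = 10^{−1} = 10 (mod 11).
  i = 2 (α = 4): (4−7)(4−2)(4−10)(4−6) = (−3)·2·(−6)·(−2) = −72 ≡ 5, so v_2 = 5^{−1} = 9 (mod 11).
  i = 3 (α = 2): (2−7)(2−4)(2−10)(2−6) = (−5)·(−2)·(−8)·(−4) = 320 ≡ 1, so v_3 = 1^{−1} = 1 (mod 11).
  i = 4 (α = 10): (10−7)(10−4)(10−2)(10−6) = 3·6·8·4 = 576 ≡ 4, so v_4 = 4^{−1} = 3 (mod 11).
  i = 5 (α = 6): (6−7)(6−4)(6−2)(6−10) = (−1)·2·4·(−4) = 32 ≡ 10, so v_5 = 10^{−1} = 10 (mod 11).
  v = [10, 9, 1, 3, 10].
Step 2: syndromes of r = [1, 5, 10, 1, 0] (all sums mod 11).
  S_0 = Σ v_i r_i = 10·1 + 9·5 + 1·10 + 3·1 + 10·0 = 68 ≡ 2.
  S_1 = Σ v_i α_i r_i = 10·7·1 + 9·4·5 + 1·2·10 + 3·10·1 + 10·6·0 = 300 ≡ 3.
  α_i^2 mod 11 = [5, 5, 4, 1, 3].
  S_2 = Σ v_i α_i^2 r_i = 10·5·1 + 9·5·5 + 1·4·10 + 3·1·1 + 10·3·0 = 318 ≡ 10.
  S = (2, 3, 10) ≠ 0, so r is not a codeword (an error is present).
Step 3: locate the error. For a single error e at position i, S_ℓ = v_i·e·α_i^ℓ, so α_err = S_1/S_0.
  S_0^{−1} = 2^{−1} = 6 (mod 11), so α_err = 3·6 = 18 ≡ 7 = α_1. Error position i = 1.
  Consistency check: S_2/S_1 = 10·4 = 40 ≡ 7 = α_err ✓ (single-error assumption holds).
Step 4: error magnitude e = S_0/v_1 = S_0·∏_{j≠1}(α_1 − α_j) = 2·10 = 20 ≡ 9 (mod 11).
Step 5: correct position 1: c_1 = r_1 − e = 1 − 9 ≡ 3 (mod 11). Hence c = [3, 5, 10, 1, 0].
  Check: interpolating c through the α_i gives m(x) = 4 + 3·x (degree < 2) with m(α_i) = c_i for every i, so c is indeed a codeword.


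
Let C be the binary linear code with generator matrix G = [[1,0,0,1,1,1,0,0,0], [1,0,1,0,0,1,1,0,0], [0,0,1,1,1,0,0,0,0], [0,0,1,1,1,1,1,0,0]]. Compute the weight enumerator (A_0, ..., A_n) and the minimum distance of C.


Weight distribution: A_0 = 1, A_1 = 2, A_2 = 2, A_3 = 4, A_4 = 5, A_5 = 2. Minimum distance d = 1.

Enumerate all 2^4 = 16 messages m ∈ F_2^4.
For each, compute codeword c = mG in F_2^9, then tally its weight.
  m = 0000 → c = 000000000, weight = 0.
  m = 1000 → c = 100111000, weight = 4.
  m = 0100 → c = 101001100, weight = 4.
  m = 1100 → c = 001110100, weight = 4.
  m = 0010 → c = 001110000, weight = 3.
  m = 1010 → c = 101001000, weight = 3.
  m = 0110 → c = 100111100, weight = 5.
  m = 1110 → c = 000000100, weight = 1.
  m = 0001 → c = 001111100, weight = 5.
  m = 1001 → c = 101000100, weight = 3.
  m = 0101 → c = 100110000, weight = 3.
  m = 1101 → c = 000001000, weight = 1.
  m = 0011 → c = 000001100, weight = 2.
  m = 1011 → c = 100110100, weight = 4.
  m = 0111 → c = 101000000, weight = 2.
  m = 1111 → c = 001111000, weight = 4.
Tally weights:
  weight 0: 1 codewords.
  weight 1: 2 codewords.
  weight 2: 2 codewords.
  weight 3: 4 codewords.
  weight 4: 5 codewords.
  weight 5: 2 codewords.
Minimum distance d = smallest w > 0 with A_w > 0 = 1.
Sanity: Σ A_w = 16 = 2^4 = 16 ✓.


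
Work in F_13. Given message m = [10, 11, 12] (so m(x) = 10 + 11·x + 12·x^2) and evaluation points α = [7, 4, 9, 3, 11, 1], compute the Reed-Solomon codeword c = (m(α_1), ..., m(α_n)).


c = [12, 12, 2, 8, 10, 7]

Message polynomial: m(x) = 10 + 11·x + 12·x^2 (mod 13).
For each evaluation point α_i, compute m(α_i) mod 13:
  α_1 = 7: Horner steps 12 → 4 → 12, so m(7) = 12.
  α_2 = 4: Horner steps 12 → 7 → 12, so m(4) = 12.
  α_3 = 9: Horner steps 12 → 2 → 2, so m(9) = 2.
  α_4 = 3: Horner steps 12 → 8 → 8, so m(3) = 8.
  α_5 = 11: Horner steps 12 → 0 → 10, so m(11) = 10.
  α_6 = 1: Horner steps 12 → 10 → 7, so m(1) = 7.
Codeword c = [12, 12, 2, 8, 10, 7] ∈ F_13^6.


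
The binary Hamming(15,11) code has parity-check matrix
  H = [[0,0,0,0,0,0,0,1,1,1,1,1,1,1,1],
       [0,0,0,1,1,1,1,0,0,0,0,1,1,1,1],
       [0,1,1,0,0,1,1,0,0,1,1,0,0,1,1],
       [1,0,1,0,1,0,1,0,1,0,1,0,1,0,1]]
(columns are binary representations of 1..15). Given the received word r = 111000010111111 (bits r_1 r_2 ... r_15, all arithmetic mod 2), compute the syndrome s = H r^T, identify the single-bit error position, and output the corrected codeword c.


s = (1, 0, 0, 1)^T, error position = 9, corrected codeword c = 111000011111111

Compute s = H r^T mod 2 one row at a time:
  s_1 = 1 + 0 + 1 + 1 + 1 + 1 + 1 + 1 = 7 ≡ 1 (mod 2).
  s_2 = 0 + 0 + 0 + 0 + 1 + 1 + 1 + 1 = 4 ≡ 0 (mod 2).
  s_3 = 1 + 1 + 0 + 0 + 1 + 1 + 1 + 1 = 6 ≡ 0 (mod 2).
  s_4 = 1 + 1 + 0 + 0 + 0 + 1 + 1 + 1 = 5 ≡ 1 (mod 2).
s = (1, 0, 0, 1)^T — this equals column 9 of H (binary 1001), so error is at position 9.
Correct: flip bit 9 of r = 111000010111111 to get c = 111000011111111.


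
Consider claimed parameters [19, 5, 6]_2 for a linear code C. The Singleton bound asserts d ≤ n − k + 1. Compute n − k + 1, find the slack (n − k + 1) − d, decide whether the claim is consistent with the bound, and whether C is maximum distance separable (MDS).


Singleton RHS = n − k + 1 = 15, slack = 9, bound satisfied, not MDS.

Singleton bound: d ≤ n − k + 1.
Here n = 19, k = 5, so n − k + 1 = 15.
Given d = 6, check d ≤ 15: YES.
Slack = (n − k + 1) − d = 9.
The code is NOT MDS (slack = 9 > 0).
Description: the claimed parameters are [19, 5, 6]_2; such a code would be non-MDS.


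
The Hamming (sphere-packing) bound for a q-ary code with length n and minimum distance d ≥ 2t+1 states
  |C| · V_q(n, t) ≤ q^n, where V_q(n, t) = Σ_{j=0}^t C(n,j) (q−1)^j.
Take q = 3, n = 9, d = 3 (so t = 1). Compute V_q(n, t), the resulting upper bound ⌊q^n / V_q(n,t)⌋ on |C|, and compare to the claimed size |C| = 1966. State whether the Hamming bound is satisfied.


V_q(n, t) = 19, q^n = 19683, Hamming bound = 1035, |C| = 1966 > bound (violated).

Step 1: Compute V_q(n, t) = Σ_{j=0}^1 C(n, j) (q−1)^j.
  j = 0: C(9,0)·(2)^0 = 1·1 = 1.
  j = 1: C(9,1)·(2)^1 = 9·2 = 18.
  V_q(n, t) = 1 + 18 = 19.
Step 2: q^n = 3^9 = 19683.
Step 3: Hamming bound ⌊q^n / V_q(n,t)⌋ = ⌊19683/19⌋ = 1035.
Step 4: Compare |C| = 1966 to 1035: violated.
The claimed |C| lies above the Hamming bound, so no 3-ary code of length 9 with d ≥ 3 can have 1966 codewords.


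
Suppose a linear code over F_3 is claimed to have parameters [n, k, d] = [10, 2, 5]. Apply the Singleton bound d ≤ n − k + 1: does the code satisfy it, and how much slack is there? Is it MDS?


Singleton RHS = n − k + 1 = 9, slack = 4, bound satisfied, not MDS.

Singleton bound: d ≤ n − k + 1.
Here n = 10, k = 2, so n − k + 1 = 9.
Given d = 5, check d ≤ 9: YES.
Slack = (n − k + 1) − d = 4.
The code is NOT MDS (slack = 4 > 0).
Description: the claimed parameters are [10, 2, 5]_3; such a code would be non-MDS.


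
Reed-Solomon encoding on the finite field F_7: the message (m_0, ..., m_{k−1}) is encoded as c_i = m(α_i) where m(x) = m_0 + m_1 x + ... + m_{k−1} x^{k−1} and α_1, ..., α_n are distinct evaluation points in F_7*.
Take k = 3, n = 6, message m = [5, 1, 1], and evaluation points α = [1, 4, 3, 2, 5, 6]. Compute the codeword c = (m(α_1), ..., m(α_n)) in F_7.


c = [0, 4, 3, 4, 0, 5]

Message polynomial: m(x) = 5 + 1·x + 1·x^2 (mod 7).
For each evaluation point α_i, compute m(α_i) mod 7:
  α_1 = 1: Horner steps 1 → 2 → 0, so m(1) = 0.
  α_2 = 4: Horner steps 1 → 5 → 4, so m(4) = 4.
  α_3 = 3: Horner steps 1 → 4 → 3, so m(3) = 3.
  α_4 = 2: Horner steps 1 → 3 → 4, so m(2) = 4.
  α_5 = 5: Horner steps 1 → 6 → 0, so m(5) = 0.
  α_6 = 6: Horner steps 1 → 0 → 5, so m(6) = 5.
Codeword c = [0, 4, 3, 4, 0, 5] ∈ F_7^6.


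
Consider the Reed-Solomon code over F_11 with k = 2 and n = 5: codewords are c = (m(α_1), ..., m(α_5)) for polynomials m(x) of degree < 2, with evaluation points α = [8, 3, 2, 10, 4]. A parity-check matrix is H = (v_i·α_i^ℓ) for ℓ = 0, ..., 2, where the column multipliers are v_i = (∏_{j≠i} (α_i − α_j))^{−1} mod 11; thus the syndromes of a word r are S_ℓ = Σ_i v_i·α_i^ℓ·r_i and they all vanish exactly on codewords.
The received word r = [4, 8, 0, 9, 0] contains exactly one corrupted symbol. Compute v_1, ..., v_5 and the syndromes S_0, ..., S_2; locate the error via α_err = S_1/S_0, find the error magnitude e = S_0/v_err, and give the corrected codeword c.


S = (7, 6, 2), error at position 5, error magnitude e = 6, c = [4, 8, 0, 9, 5].

Step 1: column multipliers v_i = (∏_{j≠i}(α_i − α_j))^{−1} mod 11.
  i = 1 (α = 8): (8−3)(8−2)(8−10)(8−4) = 5·6·(−2)·4 = −240 ≡ 2, so v_1 = 2^{−1} = 6 (mod 11).
  i = 2 (α = 3): (3−8)(3−2)(3−10)(3−4) = (−5)·1·(−7)·(−1) = −35 ≡ 9, so v_2 = 9^{−1} = 5 (mod 11).
  i = 3 (α = 2): (2−8)(2−3)(2−10)(2−4) = (−6)·(−1)·(−8)·(−2) = 96 ≡ 8, so v_3 = 8^{−1} = 7 (mod 11).
  i = 4 (α = 10): (10−8)(10−3)(10−2)(10−4) = 2·7·8·6 = 672 ≡ 1, so v_4 = 1^{−1} = 1 (mod 11).
  i = 5 (α = 4): (4−8)(4−3)(4−2)(4−10) = (−4)·1·2·(−6) = 48 ≡ 4, so v_5 = 4^{−1} = 3 (mod 11).
  v = [6, 5, 7, 1, 3].
Step 2: syndromes of r = [4, 8, 0, 9, 0] (all sums mod 11).
  S_0 = Σ v_i r_i = 6·4 + 5·8 + 7·0 + 1·9 + 3·0 = 73 ≡ 7.
  S_1 = Σ v_i α_i r_i = 6·8·4 + 5·3·8 + 7·2·0 + 1·10·9 + 3·4·0 = 402 ≡ 6.
  α_i^2 mod 11 = [9, 9, 4, 1, 5].
  S_2 = Σ v_i α_i^2 r_i = 6·9·4 + 5·9·8 + 7·4·0 + 1·1·9 + 3·5·0 = 585 ≡ 2.
  S = (7, 6, 2) ≠ 0, so r is not a codeword (an error is present).
Step 3: locate the error. For a single error e at position i, S_ℓ = v_i·e·α_i^ℓ, so α_err = S_1/S_0.
  S_0^{−1} = 7^{−1} = 8 (mod 11), so α_err = 6·8 = 48 ≡ 4 = α_5. Error position i = 5.
  Consistency check: S_2/S_1 = 2·2 = 4 ≡ 4 = α_err ✓ (single-error assumption holds).
Step 4: error magnitude e = S_0/v_5 = S_0·∏_{j≠5}(α_5 − α_j) = 7·4 = 28 ≡ 6 (mod 11).
Step 5: correct position 5: c_5 = r_5 − e = 0 − 6 ≡ 5 (mod 11). Hence c = [4, 8, 0, 9, 5].
  Check: interpolating c through the α_i gives m(x) = 6 + 8·x (degree < 2) with m(α_i) = c_i for every i, so c is indeed a codeword.


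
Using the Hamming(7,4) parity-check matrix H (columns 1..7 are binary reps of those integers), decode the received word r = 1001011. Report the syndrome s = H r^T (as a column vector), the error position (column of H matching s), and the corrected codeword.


s = (1, 0, 0)^T, error position = 4, corrected codeword c = 1000011

Compute s = H r^T mod 2 one row at a time:
  s_1 = 1 + 0 + 1 + 1 = 3 ≡ 1 (mod 2).
  s_2 = 0 + 0 + 1 + 1 = 2 ≡ 0 (mod 2).
  s_3 = 1 + 0 + 0 + 1 = 2 ≡ 0 (mod 2).
s = (1, 0, 0)^T — this equals column 4 of H (binary 100), so error is at position 4.
Correct: flip bit 4 of r = 1001011 to get c = 1000011.


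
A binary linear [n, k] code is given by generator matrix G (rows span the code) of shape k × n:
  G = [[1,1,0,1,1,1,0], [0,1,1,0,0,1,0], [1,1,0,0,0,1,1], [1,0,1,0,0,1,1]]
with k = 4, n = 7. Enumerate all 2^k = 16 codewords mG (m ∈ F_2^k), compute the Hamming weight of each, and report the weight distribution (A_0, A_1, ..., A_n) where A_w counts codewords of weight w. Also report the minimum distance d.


Weight distribution: A_0 = 1, A_1 = 1, A_2 = 1, A_3 = 4, A_4 = 5, A_5 = 3, A_6 = 1. Minimum distance d = 1.

Enumerate all 2^4 = 16 messages m ∈ F_2^4.
For each, compute codeword c = mG in F_2^7, then tally its weight.
  m = 0000 → c = 0000000, weight = 0.
  m = 1000 → c = 1101110, weight = 5.
  m = 0100 → c = 0110010, weight = 3.
  m = 1100 → c = 1011100, weight = 4.
  m = 0010 → c = 1100011, weight = 4.
  m = 1010 → c = 0001101, weight = 3.
  m = 0110 → c = 1010001, weight = 3.
  m = 1110 → c = 0111111, weight = 6.
  m = 0001 → c = 1010011, weight = 4.
  m = 1001 → c = 0111101, weight = 5.
  m = 0101 → c = 1100001, weight = 3.
  m = 1101 → c = 0001111, weight = 4.
  m = 0011 → c = 0110000, weight = 2.
  m = 1011 → c = 1011110, weight = 5.
  m = 0111 → c = 0000010, weight = 1.
  m = 1111 → c = 1101100, weight = 4.
Tally weights:
  weight 0: 1 codewords.
  weight 1: 1 codewords.
  weight 2: 1 codewords.
  weight 3: 4 codewords.
  weight 4: 5 codewords.
  weight 5: 3 codewords.
  weight 6: 1 codewords.
Minimum distance d = smallest w > 0 with A_w > 0 = 1.
Sanity: Σ A_w = 16 = 2^4 = 16 ✓.


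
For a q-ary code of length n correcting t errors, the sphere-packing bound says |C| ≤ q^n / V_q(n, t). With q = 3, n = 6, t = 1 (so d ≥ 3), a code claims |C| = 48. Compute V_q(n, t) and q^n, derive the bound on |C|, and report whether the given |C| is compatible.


V_q(n, t) = 13, q^n = 729, Hamming bound = 56, |C| = 48 ≤ bound (satisfied).

Step 1: Compute V_q(n, t) = Σ_{j=0}^1 C(n, j) (q−1)^j.
  j = 0: C(6,0)·(2)^0 = 1·1 = 1.
  j = 1: C(6,1)·(2)^1 = 6·2 = 12.
  V_q(n, t) = 1 + 12 = 13.
Step 2: q^n = 3^6 = 729.
Step 3: Hamming bound ⌊q^n / V_q(n,t)⌋ = ⌊729/13⌋ = 56.
Step 4: Compare |C| = 48 to 56: satisfied.
The claimed |C| lies below the Hamming bound.


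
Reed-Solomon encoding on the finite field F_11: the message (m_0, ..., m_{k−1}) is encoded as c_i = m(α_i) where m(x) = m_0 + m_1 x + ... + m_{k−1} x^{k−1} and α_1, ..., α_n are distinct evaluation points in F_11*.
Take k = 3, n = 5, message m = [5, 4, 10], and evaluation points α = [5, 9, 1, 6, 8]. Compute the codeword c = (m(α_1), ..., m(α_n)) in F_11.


c = [0, 4, 8, 4, 6]

Message polynomial: m(x) = 5 + 4·x + 10·x^2 (mod 11).
For each evaluation point α_i, compute m(α_i) mod 11:
  α_1 = 5: Horner steps 10 → 10 → 0, so m(5) = 0.
  α_2 = 9: Horner steps 10 → 6 → 4, so m(9) = 4.
  α_3 = 1: Horner steps 10 → 3 → 8, so m(1) = 8.
  α_4 = 6: Horner steps 10 → 9 → 4, so m(6) = 4.
  α_5 = 8: Horner steps 10 → 7 → 6, so m(8) = 6.
Codeword c = [0, 4, 8, 4, 6] ∈ F_11^5.


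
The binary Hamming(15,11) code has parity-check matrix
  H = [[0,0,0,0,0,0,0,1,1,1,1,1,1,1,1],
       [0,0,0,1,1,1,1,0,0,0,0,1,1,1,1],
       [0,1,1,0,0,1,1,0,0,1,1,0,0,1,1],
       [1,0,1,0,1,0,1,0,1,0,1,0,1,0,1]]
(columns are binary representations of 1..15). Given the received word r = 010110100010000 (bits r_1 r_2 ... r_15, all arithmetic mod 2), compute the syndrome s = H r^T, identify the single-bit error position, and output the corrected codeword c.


s = (1, 1, 1, 1)^T, error position = 15, corrected codeword c = 010110100010001

Compute s = H r^T mod 2 one row at a time:
  s_1 = 0 + 0 + 0 + 1 + 0 + 0 + 0 + 0 = 1 ≡ 1 (mod 2).
  s_2 = 1 + 1 + 0 + 1 + 0 + 0 + 0 + 0 = 3 ≡ 1 (mod 2).
  s_3 = 1 + 0 + 0 + 1 + 0 + 1 + 0 + 0 = 3 ≡ 1 (mod 2).
  s_4 = 0 + 0 + 1 + 1 + 0 + 1 + 0 + 0 = 3 ≡ 1 (mod 2).
s = (1, 1, 1, 1)^T — this equals column 15 of H (binary 1111), so error is at position 15.
Correct: flip bit 15 of r = 010110100010000 to get c = 010110100010001.


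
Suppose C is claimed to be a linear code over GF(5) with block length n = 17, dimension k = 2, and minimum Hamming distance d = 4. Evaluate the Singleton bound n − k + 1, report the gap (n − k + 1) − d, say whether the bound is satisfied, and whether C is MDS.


Singleton RHS = n − k + 1 = 16, slack = 12, bound satisfied, not MDS.

Singleton bound: d ≤ n − k + 1.
Here n = 17, k = 2, so n − k + 1 = 16.
Given d = 4, check d ≤ 16: YES.
Slack = (n − k + 1) − d = 12.
The code is NOT MDS (slack = 12 > 0).
Description: the claimed parameters are [17, 2, 4]_5; such a code would be non-MDS.


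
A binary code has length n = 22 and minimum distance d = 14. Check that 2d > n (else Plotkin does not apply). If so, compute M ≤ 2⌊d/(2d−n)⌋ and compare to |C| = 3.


Plotkin bound M ≤ 4; given |C| = 3 ≤ bound (satisfied).

Check applicability: 2d = 28, n = 22.
2d − n = 6 > 0, so Plotkin applies.
Compute d/(2d−n) = 14/6 ≈ 2.3333.
⌊d/(2d−n)⌋ = 2.
Plotkin bound: M ≤ 2·2 = 4.
Given |C| = 3, check: satisfied.
This |C| is below the Plotkin bound.


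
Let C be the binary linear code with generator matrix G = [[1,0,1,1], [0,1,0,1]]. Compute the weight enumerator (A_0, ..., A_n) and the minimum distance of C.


Weight distribution: A_0 = 1, A_2 = 1, A_3 = 2. Minimum distance d = 2.

Enumerate all 2^2 = 4 messages m ∈ F_2^2.
For each, compute codeword c = mG in F_2^4, then tally its weight.
  m = 00 → c = 0000, weight = 0.
  m = 10 → c = 1011, weight = 3.
  m = 01 → c = 0101, weight = 2.
  m = 11 → c = 1110, weight = 3.
Tally weights:
  weight 0: 1 codewords.
  weight 2: 1 codewords.
  weight 3: 2 codewords.
Minimum distance d = smallest w > 0 with A_w > 0 = 2.
Sanity: Σ A_w = 4 = 2^2 = 4 ✓.


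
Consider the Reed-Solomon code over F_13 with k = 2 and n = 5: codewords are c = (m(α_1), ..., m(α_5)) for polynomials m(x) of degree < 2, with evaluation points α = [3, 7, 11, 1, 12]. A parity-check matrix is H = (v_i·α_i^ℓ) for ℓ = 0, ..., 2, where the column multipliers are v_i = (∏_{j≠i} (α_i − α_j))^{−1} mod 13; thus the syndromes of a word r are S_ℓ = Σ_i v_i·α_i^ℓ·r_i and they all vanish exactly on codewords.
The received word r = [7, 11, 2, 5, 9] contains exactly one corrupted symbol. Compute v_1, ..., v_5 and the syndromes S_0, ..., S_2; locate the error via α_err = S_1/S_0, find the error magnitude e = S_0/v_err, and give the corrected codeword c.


S = (6, 7, 6), error at position 5, error magnitude e = 6, c = [7, 11, 2, 5, 3].

Step 1: column multipliers v_i = (∏_{j≠i}(α_i − α_j))^{−1} mod 13.
  i = 1 (α = 3): (3−7)(3−11)(3−1)(3−12) = (−4)·(−8)·2·(−9) = −576 ≡ 9, so v_1 = 9^{−1} = 3 (mod 13).
  i = 2 (α = 7): (7−3)(7−11)(7−1)(7−12) = 4·(−4)·6·(−5) = 480 ≡ 12, so v_2 = 12^{−1} = 12 (mod 13).
  i = 3 (α = 11): (11−3)(11−7)(11−1)(11−12) = 8·4·10·(−1) = −320 ≡ 5, so v_3 = 5^{−1} = 8 (mod 13).
  i = 4 (α = 1): (1−3)(1−7)(1−11)(1−12) = (−2)·(−6)·(−10)·(−11) = 1320 ≡ 7, so v_4 = 7^{−1} = 2 (mod 13).
  i = 5 (α = 12): (12−3)(12−7)(12−11)(12−1) = 9·5·1·11 = 495 ≡ 1, so v_5 = 1^{−1} = 1 (mod 13).
  v = [3, 12, 8, 2, 1].
Step 2: syndromes of r = [7, 11, 2, 5, 9] (all sums mod 13).
  S_0 = Σ v_i r_i = 3·7 + 12·11 + 8·2 + 2·5 + 1·9 = 188 ≡ 6.
  S_1 = Σ v_i α_i r_i = 3·3·7 + 12·7·11 + 8·11·2 + 2·1·5 + 1·12·9 = 1281 ≡ 7.
  α_i^2 mod 13 = [9, 10, 4, 1, 1].
  S_2 = Σ v_i α_i^2 r_i = 3·9·7 + 12·10·11 + 8·4·2 + 2·1·5 + 1·1·9 = 1592 ≡ 6.
  S = (6, 7, 6) ≠ 0, so r is not a codeword (an error is present).
Step 3: locate the error. For a single error e at position i, S_ℓ = v_i·e·α_i^ℓ, so α_err = S_1/S_0.
  S_0^{−1} = 6^{−1} = 11 (mod 13), so α_err = 7·11 = 77 ≡ 12 = α_5. Error position i = 5.
  Consistency check: S_2/S_1 = 6·2 = 12 ≡ 12 = α_err ✓ (single-error assumption holds).
Step 4: error magnitude e = S_0/v_5 = S_0·∏_{j≠5}(α_5 − α_j) = 6·1 = 6 ≡ 6 (mod 13).
Step 5: correct position 5: c_5 = r_5 − e = 9 − 6 ≡ 3 (mod 13). Hence c = [7, 11, 2, 5, 3].
  Check: interpolating c through the α_i gives m(x) = 4 + 1·x (degree < 2) with m(α_i) = c_i for every i, so c is indeed a codeword.


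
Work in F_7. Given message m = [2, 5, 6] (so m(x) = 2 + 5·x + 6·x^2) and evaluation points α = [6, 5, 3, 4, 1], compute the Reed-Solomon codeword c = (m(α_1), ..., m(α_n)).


c = [3, 2, 1, 6, 6]

Message polynomial: m(x) = 2 + 5·x + 6·x^2 (mod 7).
For each evaluation point α_i, compute m(α_i) mod 7:
  α_1 = 6: Horner steps 6 → 6 → 3, so m(6) = 3.
  α_2 = 5: Horner steps 6 → 0 → 2, so m(5) = 2.
  α_3 = 3: Horner steps 6 → 2 → 1, so m(3) = 1.
  α_4 = 4: Horner steps 6 → 1 → 6, so m(4) = 6.
  α_5 = 1: Horner steps 6 → 4 → 6, so m(1) = 6.
Codeword c = [3, 2, 1, 6, 6] ∈ F_7^5.


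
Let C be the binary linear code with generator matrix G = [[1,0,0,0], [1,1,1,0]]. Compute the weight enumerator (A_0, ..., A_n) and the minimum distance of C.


Weight distribution: A_0 = 1, A_1 = 1, A_2 = 1, A_3 = 1. Minimum distance d = 1.

Enumerate all 2^2 = 4 messages m ∈ F_2^2.
For each, compute codeword c = mG in F_2^4, then tally its weight.
  m = 00 → c = 0000, weight = 0.
  m = 10 → c = 1000, weight = 1.
  m = 01 → c = 1110, weight = 3.
  m = 11 → c = 0110, weight = 2.
Tally weights:
  weight 0: 1 codewords.
  weight 1: 1 codewords.
  weight 2: 1 codewords.
  weight 3: 1 codewords.
Minimum distance d = smallest w > 0 with A_w > 0 = 1.
Sanity: Σ A_w = 4 = 2^2 = 4 ✓.


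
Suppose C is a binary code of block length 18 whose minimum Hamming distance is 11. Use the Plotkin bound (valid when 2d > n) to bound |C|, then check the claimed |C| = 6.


Plotkin bound M ≤ 4; given |C| = 6 > bound (violated).

Check applicability: 2d = 22, n = 18.
2d − n = 4 > 0, so Plotkin applies.
Compute d/(2d−n) = 11/4 ≈ 2.7500.
⌊d/(2d−n)⌋ = 2.
Plotkin bound: M ≤ 2·2 = 4.
Given |C| = 6, check: VIOLATED.
This |C| is above the Plotkin bound, so no binary code with n = 18, d = 11 and 6 codewords exists.


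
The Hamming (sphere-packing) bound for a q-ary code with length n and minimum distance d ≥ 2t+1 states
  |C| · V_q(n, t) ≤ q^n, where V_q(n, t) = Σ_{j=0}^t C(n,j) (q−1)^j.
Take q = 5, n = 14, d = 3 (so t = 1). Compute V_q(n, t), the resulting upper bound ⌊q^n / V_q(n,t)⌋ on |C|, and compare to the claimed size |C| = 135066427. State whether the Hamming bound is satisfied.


V_q(n, t) = 57, q^n = 6103515625, Hamming bound = 107079221, |C| = 135066427 > bound (violated).

Step 1: Compute V_q(n, t) = Σ_{j=0}^1 C(n, j) (q−1)^j.
  j = 0: C(14,0)·(4)^0 = 1·1 = 1.
  j = 1: C(14,1)·(4)^1 = 14·4 = 56.
  V_q(n, t) = 1 + 56 = 57.
Step 2: q^n = 5^14 = 6103515625.
Step 3: Hamming bound ⌊q^n / V_q(n,t)⌋ = ⌊6103515625/57⌋ = 107079221.
Step 4: Compare |C| = 135066427 to 107079221: violated.
The claimed |C| lies above the Hamming bound, so no 5-ary code of length 14 with d ≥ 3 can have 135066427 codewords.


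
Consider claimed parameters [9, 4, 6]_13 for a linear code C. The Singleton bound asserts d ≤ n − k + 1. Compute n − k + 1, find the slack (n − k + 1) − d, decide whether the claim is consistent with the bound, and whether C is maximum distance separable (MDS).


Singleton RHS = n − k + 1 = 6, slack = 0, bound satisfied, MDS.

Singleton bound: d ≤ n − k + 1.
Here n = 9, k = 4, so n − k + 1 = 6.
Given d = 6, check d ≤ 6: YES.
Slack = (n − k + 1) − d = 0.
The code is MDS (slack = 0).
Description: the claimed parameters are [9, 4, 6]_13; such a code would be MDS (meets Singleton bound).


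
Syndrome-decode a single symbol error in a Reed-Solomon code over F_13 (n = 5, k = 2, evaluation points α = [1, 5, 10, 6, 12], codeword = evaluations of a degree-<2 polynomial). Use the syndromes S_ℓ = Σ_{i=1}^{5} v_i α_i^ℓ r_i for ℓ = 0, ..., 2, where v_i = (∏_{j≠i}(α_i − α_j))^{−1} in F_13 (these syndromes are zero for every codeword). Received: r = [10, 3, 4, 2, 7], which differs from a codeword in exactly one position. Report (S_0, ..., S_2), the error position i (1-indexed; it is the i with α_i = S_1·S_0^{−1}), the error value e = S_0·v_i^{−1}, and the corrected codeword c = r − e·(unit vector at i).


S = (10, 8, 9), error at position 4, error magnitude e = 4, c = [10, 3, 4, 11, 7].

Step 1: column multipliers v_i = (∏_{j≠i}(α_i − α_j))^{−1} mod 13.
  i = 1 (α = 1): (1−5)(1−10)(1−6)(1−12) = (−4)·(−9)·(−5)·(−11) = 1980 ≡ 4, so v_1 = 4^{−1} = 10 (mod 13).
  i = 2 (α = 5): (5−1)(5−10)(5−6)(5−12) = 4·(−5)·(−1)·(−7) = −140 ≡ 3, so v_2 = 3^{−1} = 9 (mod 13).
  i = 3 (α = 10): (10−1)(10−5)(10−6)(10−12) = 9·5·4·(−2) = −360 ≡ 4, so v_3 = 4^{−1} = 10 (mod 13).
  i = 4 (α = 6): (6−1)(6−5)(6−10)(6−12) = 5·1·(−4)·(−6) = 120 ≡ 3, so v_4 = 3^{−1} = 9 (mod 13).
  i = 5 (α = 12): (12−1)(12−5)(12−10)(12−6) = 11·7·2·6 = 924 ≡ 1, so v_5 = 1^{−1} = 1 (mod 13).
  v = [10, 9, 10, 9, 1].
Step 2: syndromes of r = [10, 3, 4, 2, 7] (all sums mod 13).
  S_0 = Σ v_i r_i = 10·10 + 9·3 + 10·4 + 9·2 + 1·7 = 192 ≡ 10.
  S_1 = Σ v_i α_i r_i = 10·1·10 + 9·5·3 + 10·10·4 + 9·6·2 + 1·12·7 = 827 ≡ 8.
  α_i^2 mod 13 = [1, 12, 9, 10, 1].
  S_2 = Σ v_i α_i^2 r_i = 10·1·10 + 9·12·3 + 10·9·4 + 9·10·2 + 1·1·7 = 971 ≡ 9.
  S = (10, 8, 9) ≠ 0, so r is not a codeword (an error is present).
Step 3: locate the error. For a single error e at position i, S_ℓ = v_i·e·α_i^ℓ, so α_err = S_1/S_0.
  S_0^{−1} = 10^{−1} = 4 (mod 13), so α_err = 8·4 = 32 ≡ 6 = α_4. Error position i = 4.
  Consistency check: S_2/S_1 = 9·5 = 45 ≡ 6 = α_err ✓ (single-error assumption holds).
Step 4: error magnitude e = S_0/v_4 = S_0·∏_{j≠4}(α_4 − α_j) = 10·3 = 30 ≡ 4 (mod 13).
Step 5: correct position 4: c_4 = r_4 − e = 2 − 4 ≡ 11 (mod 13). Hence c = [10, 3, 4, 11, 7].
  Check: interpolating c through the α_i gives m(x) = 2 + 8·x (degree < 2) with m(α_i) = c_i for every i, so c is indeed a codeword.


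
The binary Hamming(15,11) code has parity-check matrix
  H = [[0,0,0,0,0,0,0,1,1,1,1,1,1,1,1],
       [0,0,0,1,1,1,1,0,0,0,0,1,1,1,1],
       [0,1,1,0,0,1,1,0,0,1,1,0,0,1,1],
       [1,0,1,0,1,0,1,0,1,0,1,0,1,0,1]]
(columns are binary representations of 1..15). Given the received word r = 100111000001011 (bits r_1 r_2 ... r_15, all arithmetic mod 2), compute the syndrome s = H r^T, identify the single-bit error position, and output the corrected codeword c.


s = (1, 0, 1, 1)^T, error position = 11, corrected codeword c = 100111000011011

Compute s = H r^T mod 2 one row at a time:
  s_1 = 0 + 0 + 0 + 0 + 1 + 0 + 1 + 1 = 3 ≡ 1 (mod 2).
  s_2 = 1 + 1 + 1 + 0 + 1 + 0 + 1 + 1 = 6 ≡ 0 (mod 2).
  s_3 = 0 + 0 + 1 + 0 + 0 + 0 + 1 + 1 = 3 ≡ 1 (mod 2).
  s_4 = 1 + 0 + 1 + 0 + 0 + 0 + 0 + 1 = 3 ≡ 1 (mod 2).
s = (1, 0, 1, 1)^T — this equals column 11 of H (binary 1011), so error is at position 11.
Correct: flip bit 11 of r = 100111000001011 to get c = 100111000011011.


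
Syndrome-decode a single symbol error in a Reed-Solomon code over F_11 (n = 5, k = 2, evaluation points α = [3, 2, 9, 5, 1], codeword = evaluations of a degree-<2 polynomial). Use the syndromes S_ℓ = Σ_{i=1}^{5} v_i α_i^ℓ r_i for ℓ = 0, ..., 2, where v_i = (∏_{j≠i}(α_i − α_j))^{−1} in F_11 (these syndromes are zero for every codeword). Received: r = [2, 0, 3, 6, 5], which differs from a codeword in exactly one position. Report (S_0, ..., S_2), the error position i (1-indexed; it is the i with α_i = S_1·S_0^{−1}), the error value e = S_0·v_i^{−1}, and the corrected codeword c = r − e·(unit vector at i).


S = (2, 2, 2), error at position 5, error magnitude e = 7, c = [2, 0, 3, 6, 9].

Step 1: column multipliers v_i = (∏_{j≠i}(α_i − α_j))^{−1} mod 11.
  i = 1 (α = 3): (3−2)(3−9)(3−5)(3−1) = 1·(−6)·(−2)·2 = 24 ≡ 2, so v_1 = 2^{−1} = 6 (mod 11).
  i = 2 (α = 2): (2−3)(2−9)(2−5)(2−1) = (−1)·(−7)·(−3)·1 = −21 ≡ 1, so v_2 = 1^{−1} = 1 (mod 11).
  i = 3 (α = 9): (9−3)(9−2)(9−5)(9−1) = 6·7·4·8 = 1344 ≡ 2, so v_3 = 2^{−1} = 6 (mod 11).
  i = 4 (α = 5): (5−3)(5−2)(5−9)(5−1) = 2·3·(−4)·4 = −96 ≡ 3, so v_4 = 3^{−1} = 4 (mod 11).
  i = 5 (α = 1): (1−3)(1−2)(1−9)(1−5) = (−2)·(−1)·(−8)·(−4) = 64 ≡ 9, so v_5 = 9^{−1} = 5 (mod 11).
  v = [6, 1, 6, 4, 5].
Step 2: syndromes of r = [2, 0, 3, 6, 5] (all sums mod 11).
  S_0 = Σ v_i r_i = 6·2 + 1·0 + 6·3 + 4·6 + 5·5 = 79 ≡ 2.
  S_1 = Σ v_i α_i r_i = 6·3·2 + 1·2·0 + 6·9·3 + 4·5·6 + 5·1·5 = 343 ≡ 2.
  α_i^2 mod 11 = [9, 4, 4, 3, 1].
  S_2 = Σ v_i α_i^2 r_i = 6·9·2 + 1·4·0 + 6·4·3 + 4·3·6 + 5·1·5 = 277 ≡ 2.
  S = (2, 2, 2) ≠ 0, so r is not a codeword (an error is present).
Step 3: locate the error. For a single error e at position i, S_ℓ = v_i·e·α_i^ℓ, so α_err = S_1/S_0.
  S_0^{−1} = 2^{−1} = 6 (mod 11), so α_err = 2·6 = 12 ≡ 1 = α_5. Error position i = 5.
  Consistency check: S_2/S_1 = 2·6 = 12 ≡ 1 = α_err ✓ (single-error assumption holds).
Step 4: error magnitude e = S_0/v_5 = S_0·∏_{j≠5}(α_5 − α_j) = 2·9 = 18 ≡ 7 (mod 11).
Step 5: correct position 5: c_5 = r_5 − e = 5 − 7 ≡ 9 (mod 11). Hence c = [2, 0, 3, 6, 9].
  Check: interpolating c through the α_i gives m(x) = 7 + 2·x (degree < 2) with m(α_i) = c_i for every i, so c is indeed a codeword.


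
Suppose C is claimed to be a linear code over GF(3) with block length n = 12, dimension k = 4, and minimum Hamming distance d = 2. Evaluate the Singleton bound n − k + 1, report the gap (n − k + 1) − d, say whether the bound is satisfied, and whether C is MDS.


Singleton RHS = n − k + 1 = 9, slack = 7, bound satisfied, not MDS.

Singleton bound: d ≤ n − k + 1.
Here n = 12, k = 4, so n − k + 1 = 9.
Given d = 2, check d ≤ 9: YES.
Slack = (n − k + 1) − d = 7.
The code is NOT MDS (slack = 7 > 0).
Description: the claimed parameters are [12, 4, 2]_3; such a code would be non-MDS.


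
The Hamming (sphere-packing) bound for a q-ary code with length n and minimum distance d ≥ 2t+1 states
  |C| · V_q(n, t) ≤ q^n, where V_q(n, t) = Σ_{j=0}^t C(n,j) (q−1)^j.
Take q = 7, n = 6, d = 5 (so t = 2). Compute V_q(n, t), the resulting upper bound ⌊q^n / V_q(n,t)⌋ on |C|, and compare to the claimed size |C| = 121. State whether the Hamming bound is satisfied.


V_q(n, t) = 577, q^n = 117649, Hamming bound = 203, |C| = 121 ≤ bound (satisfied).

Step 1: Compute V_q(n, t) = Σ_{j=0}^2 C(n, j) (q−1)^j.
  j = 0: C(6,0)·(6)^0 = 1·1 = 1.
  j = 1: C(6,1)·(6)^1 = 6·6 = 36.
  j = 2: C(6,2)·(6)^2 = 15·36 = 540.
  V_q(n, t) = 1 + 36 + 540 = 577.
Step 2: q^n = 7^6 = 117649.
Step 3: Hamming bound ⌊q^n / V_q(n,t)⌋ = ⌊117649/577⌋ = 203.
Step 4: Compare |C| = 121 to 203: satisfied.
The claimed |C| lies below the Hamming bound.


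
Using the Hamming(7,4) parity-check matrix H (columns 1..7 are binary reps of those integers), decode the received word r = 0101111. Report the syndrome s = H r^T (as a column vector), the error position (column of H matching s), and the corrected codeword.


s = (0, 1, 0)^T, error position = 2, corrected codeword c = 0001111

Compute s = H r^T mod 2 one row at a time:
  s_1 = 1 + 1 + 1 + 1 = 4 ≡ 0 (mod 2).
  s_2 = 1 + 0 + 1 + 1 = 3 ≡ 1 (mod 2).
  s_3 = 0 + 0 + 1 + 1 = 2 ≡ 0 (mod 2).
s = (0, 1, 0)^T — this equals column 2 of H (binary 010), so error is at position 2.
Correct: flip bit 2 of r = 0101111 to get c = 0001111.
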